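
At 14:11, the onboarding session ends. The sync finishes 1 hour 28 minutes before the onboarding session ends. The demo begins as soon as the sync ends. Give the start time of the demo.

The sync ends at 14:11 − 88 min = 12:43.
So the demo starts at 12:43.

12:43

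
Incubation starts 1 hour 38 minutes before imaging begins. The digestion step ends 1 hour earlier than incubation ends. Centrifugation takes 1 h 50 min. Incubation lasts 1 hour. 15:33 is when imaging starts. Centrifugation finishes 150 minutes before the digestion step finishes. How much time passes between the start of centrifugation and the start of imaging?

5 h 58 min

Incubation starts at 15:33 − 98 min = 13:55.
Incubation ends at 13:55 + 60 min = 14:55.
The digestion step ends at 14:55 − 60 min = 13:55.
Centrifugation ends at 13:55 − 150 min = 11:25.
Centrifugation starts at 11:25 − 110 min = 09:35.
From 09:35 to 15:33 is 5 h 58 min.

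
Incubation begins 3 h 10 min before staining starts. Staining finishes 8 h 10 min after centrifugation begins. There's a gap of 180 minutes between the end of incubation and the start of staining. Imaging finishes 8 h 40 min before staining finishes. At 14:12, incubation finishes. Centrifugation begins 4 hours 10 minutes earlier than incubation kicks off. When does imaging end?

09:22

Staining starts at 14:12 + 180 min = 17:12.
Incubation starts at 17:12 − 190 min = 14:02.
Centrifugation starts at 14:02 − 250 min = 09:52.
Staining ends at 09:52 + 490 min = 18:02.
Imaging ends at 18:02 − 520 min = 09:22.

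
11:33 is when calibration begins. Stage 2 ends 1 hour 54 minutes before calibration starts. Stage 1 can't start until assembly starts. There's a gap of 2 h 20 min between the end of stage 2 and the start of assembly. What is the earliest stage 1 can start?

11:59

Stage 2 ends at 11:33 − 114 min = 09:39.
Assembly starts at 09:39 + 140 min = 11:59.
Stage 1 is bounded by assembly, so the earliest it can start is 11:59.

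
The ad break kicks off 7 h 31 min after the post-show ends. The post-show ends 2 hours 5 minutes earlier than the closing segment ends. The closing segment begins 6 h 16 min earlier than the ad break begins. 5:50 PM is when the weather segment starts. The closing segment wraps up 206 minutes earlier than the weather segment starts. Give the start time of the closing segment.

The closing segment ends at 5:50 PM − 206 min = 2:24 PM.
The post-show ends at 2:24 PM − 125 min = 12:19 PM.
The ad break starts at 12:19 PM + 451 min = 7:50 PM.
The closing segment starts at 7:50 PM − 376 min = 1:34 PM.

1:34 PM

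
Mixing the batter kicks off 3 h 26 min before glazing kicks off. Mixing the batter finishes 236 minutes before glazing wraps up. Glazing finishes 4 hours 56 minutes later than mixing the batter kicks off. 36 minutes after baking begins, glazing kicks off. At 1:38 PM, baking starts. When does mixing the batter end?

11:48 AM

Glazing starts at 1:38 PM + 36 min = 2:14 PM.
Mixing the batter starts at 2:14 PM − 206 min = 10:48 AM.
Glazing ends at 10:48 AM + 296 min = 3:44 PM.
Mixing the batter ends at 3:44 PM − 236 min = 11:48 AM.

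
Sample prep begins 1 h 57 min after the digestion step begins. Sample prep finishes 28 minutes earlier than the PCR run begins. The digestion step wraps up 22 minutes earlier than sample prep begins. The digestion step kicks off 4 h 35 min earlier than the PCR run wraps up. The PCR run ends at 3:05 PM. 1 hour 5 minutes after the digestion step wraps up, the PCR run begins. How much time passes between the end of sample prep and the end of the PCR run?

The digestion step starts at 3:05 PM − 275 min = 10:30 AM.
Sample prep starts at 10:30 AM + 117 min = 12:27 PM.
The digestion step ends at 12:27 PM − 22 min = 12:05 PM.
The PCR run starts at 12:05 PM + 65 min = 1:10 PM.
Sample prep ends at 1:10 PM − 28 min = 12:42 PM.
From 12:42 PM to 3:05 PM is 143 minutes.

143 minutes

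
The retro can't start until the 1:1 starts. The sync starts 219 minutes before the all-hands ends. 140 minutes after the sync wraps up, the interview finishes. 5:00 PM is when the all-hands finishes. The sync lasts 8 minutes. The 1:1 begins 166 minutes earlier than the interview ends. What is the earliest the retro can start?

The sync starts at 5:00 PM − 219 min = 1:21 PM.
The sync ends at 1:21 PM + 8 min = 1:29 PM.
The interview ends at 1:29 PM + 140 min = 3:49 PM.
The 1:1 starts at 3:49 PM − 166 min = 1:03 PM.
The retro is bounded by the 1:1, so the earliest it can start is 1:03 PM.

1:03 PM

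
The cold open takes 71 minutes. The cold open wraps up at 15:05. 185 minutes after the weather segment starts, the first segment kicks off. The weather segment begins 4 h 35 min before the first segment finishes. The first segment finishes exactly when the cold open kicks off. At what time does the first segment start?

The cold open starts at 15:05 − 71 min = 13:54.
So the first segment ends at 13:54.
The weather segment starts at 13:54 − 275 min = 09:19.
The first segment starts at 09:19 + 185 min = 12:24.

12:24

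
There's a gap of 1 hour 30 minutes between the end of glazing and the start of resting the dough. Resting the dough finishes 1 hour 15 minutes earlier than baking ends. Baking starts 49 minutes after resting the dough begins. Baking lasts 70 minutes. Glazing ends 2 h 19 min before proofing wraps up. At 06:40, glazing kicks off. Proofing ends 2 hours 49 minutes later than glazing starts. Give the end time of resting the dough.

Proofing ends at 06:40 + 169 min = 09:29.
Glazing ends at 09:29 − 139 min = 07:10.
Resting the dough starts at 07:10 + 90 min = 08:40.
Baking starts at 08:40 + 49 min = 09:29.
Baking ends at 09:29 + 70 min = 10:39.
Resting the dough ends at 10:39 − 75 min = 09:24.

09:24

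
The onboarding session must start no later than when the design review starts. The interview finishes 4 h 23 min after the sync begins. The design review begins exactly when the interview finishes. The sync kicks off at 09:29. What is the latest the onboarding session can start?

13:52

The interview ends at 09:29 + 263 min = 13:52.
So the design review starts at 13:52.
The onboarding session is bounded by the design review, so the latest it can start is 13:52.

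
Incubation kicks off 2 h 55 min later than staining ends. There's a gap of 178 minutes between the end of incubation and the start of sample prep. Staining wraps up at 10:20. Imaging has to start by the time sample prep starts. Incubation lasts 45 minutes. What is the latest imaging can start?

16:58

Incubation starts at 10:20 + 175 min = 13:15.
Incubation ends at 13:15 + 45 min = 14:00.
Sample prep starts at 14:00 + 178 min = 16:58.
Imaging is bounded by sample prep, so the latest it can start is 16:58.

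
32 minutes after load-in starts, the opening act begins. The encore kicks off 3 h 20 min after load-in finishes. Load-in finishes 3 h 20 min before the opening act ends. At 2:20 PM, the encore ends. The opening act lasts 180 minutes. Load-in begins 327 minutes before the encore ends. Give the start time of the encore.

12:25 PM

Load-in starts at 2:20 PM − 327 min = 8:53 AM.
The opening act starts at 8:53 AM + 32 min = 9:25 AM.
The opening act ends at 9:25 AM + 180 min = 12:25 PM.
Load-in ends at 12:25 PM − 200 min = 9:05 AM.
The encore starts at 9:05 AM + 200 min = 12:25 PM.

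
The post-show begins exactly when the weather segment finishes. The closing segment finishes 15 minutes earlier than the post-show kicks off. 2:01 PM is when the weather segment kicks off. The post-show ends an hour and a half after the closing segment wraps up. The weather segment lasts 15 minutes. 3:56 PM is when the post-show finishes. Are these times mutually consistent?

The weather segment ends at 2:01 PM + 15 min = 2:16 PM.
So the post-show starts at 2:16 PM.
The closing segment ends at 2:16 PM − 15 min = 2:01 PM.
The post-show ends at 2:01 PM + 90 min = 3:31 PM.
But the post-show is also said to end at 3:56 PM — a 25-minute conflict.

No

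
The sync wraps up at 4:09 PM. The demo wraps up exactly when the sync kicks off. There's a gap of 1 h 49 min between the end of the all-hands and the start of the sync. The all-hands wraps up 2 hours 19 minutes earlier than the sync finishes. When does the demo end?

The all-hands ends at 4:09 PM − 139 min = 1:50 PM.
The sync starts at 1:50 PM + 109 min = 3:39 PM.
So the demo ends at 3:39 PM.

3:39 PM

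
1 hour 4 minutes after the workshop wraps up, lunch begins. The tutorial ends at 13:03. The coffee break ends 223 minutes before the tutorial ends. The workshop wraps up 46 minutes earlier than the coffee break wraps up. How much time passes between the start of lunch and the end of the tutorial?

The coffee break ends at 13:03 − 223 min = 09:20.
The workshop ends at 09:20 − 46 min = 08:34.
Lunch starts at 08:34 + 64 min = 09:38.
From 09:38 to 13:03 is 3 h 25 min.

3 h 25 min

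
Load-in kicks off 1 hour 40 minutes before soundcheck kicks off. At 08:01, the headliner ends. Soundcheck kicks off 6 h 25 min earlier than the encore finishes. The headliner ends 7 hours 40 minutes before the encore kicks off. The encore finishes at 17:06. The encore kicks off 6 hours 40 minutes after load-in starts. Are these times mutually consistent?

Soundcheck starts at 17:06 − 385 min = 10:41.
Load-in starts at 10:41 − 100 min = 09:01.
The encore starts at 09:01 + 400 min = 15:41.
The headliner ends at 15:41 − 460 min = 08:01.
That matches the stated 08:01, so the schedule is consistent.

Yes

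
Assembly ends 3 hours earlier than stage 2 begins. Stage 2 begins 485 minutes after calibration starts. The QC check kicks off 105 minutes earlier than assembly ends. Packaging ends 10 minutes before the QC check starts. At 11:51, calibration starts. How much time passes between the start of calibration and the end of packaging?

Stage 2 starts at 11:51 + 485 min = 19:56.
Assembly ends at 19:56 − 180 min = 16:56.
The QC check starts at 16:56 − 105 min = 15:11.
Packaging ends at 15:11 − 10 min = 15:01.
From 11:51 to 15:01 is 190 minutes.

190 minutes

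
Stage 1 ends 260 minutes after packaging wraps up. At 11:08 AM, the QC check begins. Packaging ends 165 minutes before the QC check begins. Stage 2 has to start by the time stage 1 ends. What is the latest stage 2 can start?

Packaging ends at 11:08 AM − 165 min = 8:23 AM.
Stage 1 ends at 8:23 AM + 260 min = 12:43 PM.
Stage 2 is bounded by stage 1, so the latest it can start is 12:43 PM.

12:43 PM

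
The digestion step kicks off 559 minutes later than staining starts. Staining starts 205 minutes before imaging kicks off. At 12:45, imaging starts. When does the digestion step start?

Staining starts at 12:45 − 205 min = 09:20.
The digestion step starts at 09:20 + 559 min = 18:39.

18:39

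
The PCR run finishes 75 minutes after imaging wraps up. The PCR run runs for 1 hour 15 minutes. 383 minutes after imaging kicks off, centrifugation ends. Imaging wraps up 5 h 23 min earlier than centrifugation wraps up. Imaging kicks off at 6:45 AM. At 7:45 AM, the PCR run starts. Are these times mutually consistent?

Yes

Centrifugation ends at 6:45 AM + 383 min = 1:08 PM.
Imaging ends at 1:08 PM − 323 min = 7:45 AM.
The PCR run ends at 7:45 AM + 75 min = 9:00 AM.
The PCR run starts at 9:00 AM − 75 min = 7:45 AM.
That matches the stated 7:45 AM, so the schedule is consistent.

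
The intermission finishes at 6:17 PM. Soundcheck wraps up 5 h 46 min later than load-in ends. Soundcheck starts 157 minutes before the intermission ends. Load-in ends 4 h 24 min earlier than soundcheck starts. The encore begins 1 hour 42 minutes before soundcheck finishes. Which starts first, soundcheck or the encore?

Soundcheck starts at 6:17 PM − 157 min = 3:40 PM.
Load-in ends at 3:40 PM − 264 min = 11:16 AM.
Soundcheck ends at 11:16 AM + 346 min = 5:02 PM.
The encore starts at 5:02 PM − 102 min = 3:20 PM.
Soundcheck starts at 3:40 PM and the encore starts at 3:20 PM, so the encore is first.

the encore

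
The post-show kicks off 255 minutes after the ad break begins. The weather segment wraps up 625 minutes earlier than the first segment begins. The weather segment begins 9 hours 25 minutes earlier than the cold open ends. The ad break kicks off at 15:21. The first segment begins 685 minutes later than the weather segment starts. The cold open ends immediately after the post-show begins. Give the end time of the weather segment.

11:11

The post-show starts at 15:21 + 255 min = 19:36.
So the cold open ends at 19:36.
The weather segment starts at 19:36 − 565 min = 10:11.
The first segment starts at 10:11 + 685 min = 21:36.
The weather segment ends at 21:36 − 625 min = 11:11.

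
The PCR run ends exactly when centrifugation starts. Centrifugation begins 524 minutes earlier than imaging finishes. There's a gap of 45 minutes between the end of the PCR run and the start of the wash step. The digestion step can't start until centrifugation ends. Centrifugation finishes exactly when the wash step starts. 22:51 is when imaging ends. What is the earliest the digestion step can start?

14:52

Centrifugation starts at 22:51 − 524 min = 14:07.
So the PCR run ends at 14:07.
The wash step starts at 14:07 + 45 min = 14:52.
So centrifugation ends at 14:52.
The digestion step is bounded by centrifugation, so the earliest it can start is 14:52.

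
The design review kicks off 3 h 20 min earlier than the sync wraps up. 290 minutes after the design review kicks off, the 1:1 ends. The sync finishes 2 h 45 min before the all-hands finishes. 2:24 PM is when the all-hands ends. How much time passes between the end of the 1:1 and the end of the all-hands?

The sync ends at 2:24 PM − 165 min = 11:39 AM.
The design review starts at 11:39 AM − 200 min = 8:19 AM.
The 1:1 ends at 8:19 AM + 290 min = 1:09 PM.
From 1:09 PM to 2:24 PM is 1 hour 15 minutes.

1 hour 15 minutes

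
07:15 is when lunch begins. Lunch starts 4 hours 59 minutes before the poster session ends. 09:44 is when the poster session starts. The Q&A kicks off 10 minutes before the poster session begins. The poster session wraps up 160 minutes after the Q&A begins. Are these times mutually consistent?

Yes

The Q&A starts at 09:44 − 10 min = 09:34.
The poster session ends at 09:34 + 160 min = 12:14.
Lunch starts at 12:14 − 299 min = 07:15.
That matches the stated 07:15, so the schedule is consistent.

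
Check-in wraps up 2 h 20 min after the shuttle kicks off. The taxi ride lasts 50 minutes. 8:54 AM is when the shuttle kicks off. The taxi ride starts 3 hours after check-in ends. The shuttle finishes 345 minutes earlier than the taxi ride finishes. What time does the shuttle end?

9:19 AM

Check-in ends at 8:54 AM + 140 min = 11:14 AM.
The taxi ride starts at 11:14 AM + 180 min = 2:14 PM.
The taxi ride ends at 2:14 PM + 50 min = 3:04 PM.
The shuttle ends at 3:04 PM − 345 min = 9:19 AM.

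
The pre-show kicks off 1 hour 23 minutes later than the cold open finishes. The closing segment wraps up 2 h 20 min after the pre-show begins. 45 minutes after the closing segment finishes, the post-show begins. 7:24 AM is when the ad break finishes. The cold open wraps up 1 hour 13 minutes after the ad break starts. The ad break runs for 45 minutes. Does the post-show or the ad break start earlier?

the ad break

The ad break starts at 7:24 AM − 45 min = 6:39 AM.
The cold open ends at 6:39 AM + 73 min = 7:52 AM.
The pre-show starts at 7:52 AM + 83 min = 9:15 AM.
The closing segment ends at 9:15 AM + 140 min = 11:35 AM.
The post-show starts at 11:35 AM + 45 min = 12:20 PM.
The post-show starts at 12:20 PM and the ad break starts at 6:39 AM, so the ad break is first.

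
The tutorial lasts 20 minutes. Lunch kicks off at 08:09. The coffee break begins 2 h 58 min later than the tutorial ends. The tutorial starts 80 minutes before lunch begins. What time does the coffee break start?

The tutorial starts at 08:09 − 80 min = 06:49.
The tutorial ends at 06:49 + 20 min = 07:09.
The coffee break starts at 07:09 + 178 min = 10:07.

10:07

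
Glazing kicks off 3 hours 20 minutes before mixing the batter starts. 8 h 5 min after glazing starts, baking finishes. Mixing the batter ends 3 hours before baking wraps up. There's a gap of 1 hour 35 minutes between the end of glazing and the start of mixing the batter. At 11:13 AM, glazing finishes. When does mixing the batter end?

2:33 PM

Mixing the batter starts at 11:13 AM + 95 min = 12:48 PM.
Glazing starts at 12:48 PM − 200 min = 9:28 AM.
Baking ends at 9:28 AM + 485 min = 5:33 PM.
Mixing the batter ends at 5:33 PM − 180 min = 2:33 PM.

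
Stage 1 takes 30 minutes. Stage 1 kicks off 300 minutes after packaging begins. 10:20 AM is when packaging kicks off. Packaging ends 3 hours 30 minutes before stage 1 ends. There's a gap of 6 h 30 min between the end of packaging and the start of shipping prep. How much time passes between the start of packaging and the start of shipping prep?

Stage 1 starts at 10:20 AM + 300 min = 3:20 PM.
Stage 1 ends at 3:20 PM + 30 min = 3:50 PM.
Packaging ends at 3:50 PM − 210 min = 12:20 PM.
Shipping prep starts at 12:20 PM + 390 min = 6:50 PM.
From 10:20 AM to 6:50 PM is 8 h 30 min.

8 h 30 min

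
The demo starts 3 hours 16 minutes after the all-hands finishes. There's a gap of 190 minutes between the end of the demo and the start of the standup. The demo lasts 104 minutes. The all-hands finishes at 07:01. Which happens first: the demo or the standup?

the demo

The demo starts at 07:01 + 196 min = 10:17.
The demo ends at 10:17 + 104 min = 12:01.
The standup starts at 12:01 + 190 min = 15:11.
The demo starts at 10:17 and the standup starts at 15:11, so the demo is first.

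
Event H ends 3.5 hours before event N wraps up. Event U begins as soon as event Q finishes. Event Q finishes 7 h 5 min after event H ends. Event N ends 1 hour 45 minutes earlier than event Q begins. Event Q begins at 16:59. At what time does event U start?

18:49

Event N ends at 16:59 − 105 min = 15:14.
Event H ends at 15:14 − 210 min = 11:44.
Event Q ends at 11:44 + 425 min = 18:49.
So event U starts at 18:49.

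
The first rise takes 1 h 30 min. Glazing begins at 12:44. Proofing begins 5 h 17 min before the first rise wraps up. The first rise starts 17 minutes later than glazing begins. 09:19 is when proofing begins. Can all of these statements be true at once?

The first rise starts at 12:44 + 17 min = 13:01.
The first rise ends at 13:01 + 90 min = 14:31.
Proofing starts at 14:31 − 317 min = 09:14.
But proofing is also said to start at 09:19 — a 5-minute conflict.

No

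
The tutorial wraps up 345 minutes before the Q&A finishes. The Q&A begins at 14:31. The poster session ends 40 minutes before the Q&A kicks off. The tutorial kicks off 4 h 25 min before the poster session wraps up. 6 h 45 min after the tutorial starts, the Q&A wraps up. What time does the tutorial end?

The poster session ends at 14:31 − 40 min = 13:51.
The tutorial starts at 13:51 − 265 min = 09:26.
The Q&A ends at 09:26 + 405 min = 16:11.
The tutorial ends at 16:11 − 345 min = 10:26.

10:26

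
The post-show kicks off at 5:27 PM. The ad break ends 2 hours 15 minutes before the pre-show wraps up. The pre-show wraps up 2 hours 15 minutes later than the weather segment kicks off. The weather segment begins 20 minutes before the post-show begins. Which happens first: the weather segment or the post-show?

the weather segment

The weather segment starts at 5:27 PM − 20 min = 5:07 PM.
The weather segment starts at 5:07 PM and the post-show starts at 5:27 PM, so the weather segment is first.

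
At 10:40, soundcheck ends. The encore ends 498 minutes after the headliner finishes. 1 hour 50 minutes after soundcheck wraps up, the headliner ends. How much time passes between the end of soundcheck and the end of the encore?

608 minutes

The headliner ends at 10:40 + 110 min = 12:30.
The encore ends at 12:30 + 498 min = 20:48.
From 10:40 to 20:48 is 608 minutes.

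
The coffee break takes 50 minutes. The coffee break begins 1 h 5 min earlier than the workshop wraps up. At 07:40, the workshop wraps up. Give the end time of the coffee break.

The coffee break starts at 07:40 − 65 min = 06:35.
The coffee break ends at 06:35 + 50 min = 07:25.

07:25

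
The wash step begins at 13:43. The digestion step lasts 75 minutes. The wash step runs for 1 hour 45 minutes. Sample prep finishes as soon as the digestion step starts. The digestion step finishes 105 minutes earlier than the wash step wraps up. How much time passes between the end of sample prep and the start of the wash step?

1 h 15 min

The wash step ends at 13:43 + 105 min = 15:28.
The digestion step ends at 15:28 − 105 min = 13:43.
The digestion step starts at 13:43 − 75 min = 12:28.
So sample prep ends at 12:28.
From 12:28 to 13:43 is 1 h 15 min.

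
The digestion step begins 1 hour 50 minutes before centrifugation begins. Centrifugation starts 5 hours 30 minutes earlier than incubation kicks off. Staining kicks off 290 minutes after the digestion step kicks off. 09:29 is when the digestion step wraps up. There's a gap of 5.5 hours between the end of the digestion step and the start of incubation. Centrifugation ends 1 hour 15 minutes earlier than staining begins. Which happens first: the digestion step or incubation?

the digestion step

Incubation starts at 09:29 + 330 min = 14:59.
Centrifugation starts at 14:59 − 330 min = 09:29.
The digestion step starts at 09:29 − 110 min = 07:39.
The digestion step starts at 07:39 and incubation starts at 14:59, so the digestion step is first.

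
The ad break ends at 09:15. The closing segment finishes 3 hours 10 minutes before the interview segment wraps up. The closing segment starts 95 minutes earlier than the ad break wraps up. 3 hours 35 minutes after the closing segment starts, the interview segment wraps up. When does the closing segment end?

08:05

The closing segment starts at 09:15 − 95 min = 07:40.
The interview segment ends at 07:40 + 215 min = 11:15.
The closing segment ends at 11:15 − 190 min = 08:05.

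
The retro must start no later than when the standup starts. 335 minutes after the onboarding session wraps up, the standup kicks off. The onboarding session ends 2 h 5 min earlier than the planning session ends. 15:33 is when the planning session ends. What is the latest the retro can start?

19:03

The onboarding session ends at 15:33 − 125 min = 13:28.
The standup starts at 13:28 + 335 min = 19:03.
The retro is bounded by the standup, so the latest it can start is 19:03.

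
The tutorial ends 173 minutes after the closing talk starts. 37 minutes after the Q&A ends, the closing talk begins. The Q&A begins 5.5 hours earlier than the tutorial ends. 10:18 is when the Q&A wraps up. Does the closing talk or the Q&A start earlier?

The closing talk starts at 10:18 + 37 min = 10:55.
The tutorial ends at 10:55 + 173 min = 13:48.
The Q&A starts at 13:48 − 330 min = 08:18.
The closing talk starts at 10:55 and the Q&A starts at 08:18, so the Q&A is first.

the Q&A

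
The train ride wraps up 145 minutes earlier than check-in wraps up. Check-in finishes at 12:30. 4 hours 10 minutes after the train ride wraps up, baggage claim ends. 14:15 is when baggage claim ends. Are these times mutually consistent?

Yes

The train ride ends at 12:30 − 145 min = 10:05.
Baggage claim ends at 10:05 + 250 min = 14:15.
That matches the stated 14:15, so the schedule is consistent.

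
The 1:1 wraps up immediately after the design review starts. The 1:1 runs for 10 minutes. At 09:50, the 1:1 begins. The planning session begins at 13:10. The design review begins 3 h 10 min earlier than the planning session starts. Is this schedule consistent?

The design review starts at 13:10 − 190 min = 10:00.
So the 1:1 ends at 10:00.
The 1:1 starts at 10:00 − 10 min = 09:50.
That matches the stated 09:50, so the schedule is consistent.

Yes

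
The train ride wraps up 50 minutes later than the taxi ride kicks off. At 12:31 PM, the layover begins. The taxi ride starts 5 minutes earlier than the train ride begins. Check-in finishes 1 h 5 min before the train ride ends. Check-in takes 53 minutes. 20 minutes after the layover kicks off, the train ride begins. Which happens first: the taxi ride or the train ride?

The train ride starts at 12:31 PM + 20 min = 12:51 PM.
The taxi ride starts at 12:51 PM − 5 min = 12:46 PM.
The taxi ride starts at 12:46 PM and the train ride starts at 12:51 PM, so the taxi ride is first.

the taxi ride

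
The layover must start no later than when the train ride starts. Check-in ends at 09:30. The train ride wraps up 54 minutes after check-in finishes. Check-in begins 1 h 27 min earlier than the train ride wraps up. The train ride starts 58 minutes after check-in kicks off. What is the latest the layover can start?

09:55

The train ride ends at 09:30 + 54 min = 10:24.
Check-in starts at 10:24 − 87 min = 08:57.
The train ride starts at 08:57 + 58 min = 09:55.
The layover is bounded by the train ride, so the latest it can start is 09:55.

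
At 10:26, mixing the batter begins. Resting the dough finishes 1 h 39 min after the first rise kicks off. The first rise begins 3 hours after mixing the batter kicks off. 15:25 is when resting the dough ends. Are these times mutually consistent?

The first rise starts at 10:26 + 180 min = 13:26.
Resting the dough ends at 13:26 + 99 min = 15:05.
But resting the dough is also said to end at 15:25 — a 20-minute conflict.

No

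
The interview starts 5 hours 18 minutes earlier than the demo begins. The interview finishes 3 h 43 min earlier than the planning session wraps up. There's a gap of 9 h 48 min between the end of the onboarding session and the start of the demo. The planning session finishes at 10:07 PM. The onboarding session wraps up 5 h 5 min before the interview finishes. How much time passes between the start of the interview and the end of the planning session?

The interview ends at 10:07 PM − 223 min = 6:24 PM.
The onboarding session ends at 6:24 PM − 305 min = 1:19 PM.
The demo starts at 1:19 PM + 588 min = 11:07 PM.
The interview starts at 11:07 PM − 318 min = 5:49 PM.
From 5:49 PM to 10:07 PM is 258 minutes.

258 minutes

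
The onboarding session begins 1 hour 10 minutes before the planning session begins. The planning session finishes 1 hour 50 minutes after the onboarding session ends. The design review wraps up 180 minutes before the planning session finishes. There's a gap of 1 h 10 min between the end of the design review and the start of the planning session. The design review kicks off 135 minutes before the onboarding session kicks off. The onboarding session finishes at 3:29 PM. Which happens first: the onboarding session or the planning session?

The planning session ends at 3:29 PM + 110 min = 5:19 PM.
The design review ends at 5:19 PM − 180 min = 2:19 PM.
The planning session starts at 2:19 PM + 70 min = 3:29 PM.
The onboarding session starts at 3:29 PM − 70 min = 2:19 PM.
The onboarding session starts at 2:19 PM and the planning session starts at 3:29 PM, so the onboarding session is first.

the onboarding session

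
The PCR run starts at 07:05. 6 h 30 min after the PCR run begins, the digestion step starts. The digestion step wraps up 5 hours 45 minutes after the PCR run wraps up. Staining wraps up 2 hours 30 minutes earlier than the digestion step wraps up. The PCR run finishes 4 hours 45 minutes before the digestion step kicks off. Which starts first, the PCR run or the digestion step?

the PCR run

The digestion step starts at 07:05 + 390 min = 13:35.
The PCR run starts at 07:05 and the digestion step starts at 13:35, so the PCR run is first.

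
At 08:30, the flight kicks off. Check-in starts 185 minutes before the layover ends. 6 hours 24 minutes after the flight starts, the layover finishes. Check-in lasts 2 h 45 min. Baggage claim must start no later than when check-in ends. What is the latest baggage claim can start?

The layover ends at 08:30 + 384 min = 14:54.
Check-in starts at 14:54 − 185 min = 11:49.
Check-in ends at 11:49 + 165 min = 14:34.
Baggage claim is bounded by check-in, so the latest it can start is 14:34.

14:34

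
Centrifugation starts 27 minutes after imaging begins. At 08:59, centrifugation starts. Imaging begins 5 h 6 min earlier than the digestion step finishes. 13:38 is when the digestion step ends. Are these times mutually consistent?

Imaging starts at 13:38 − 306 min = 08:32.
Centrifugation starts at 08:32 + 27 min = 08:59.
That matches the stated 08:59, so the schedule is consistent.

Yes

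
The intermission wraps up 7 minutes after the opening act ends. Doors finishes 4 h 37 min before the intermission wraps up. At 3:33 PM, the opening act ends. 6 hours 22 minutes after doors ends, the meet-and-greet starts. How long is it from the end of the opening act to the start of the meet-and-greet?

1 hour 52 minutes

The intermission ends at 3:33 PM + 7 min = 3:40 PM.
Doors ends at 3:40 PM − 277 min = 11:03 AM.
The meet-and-greet starts at 11:03 AM + 382 min = 5:25 PM.
From 3:33 PM to 5:25 PM is 1 hour 52 minutes.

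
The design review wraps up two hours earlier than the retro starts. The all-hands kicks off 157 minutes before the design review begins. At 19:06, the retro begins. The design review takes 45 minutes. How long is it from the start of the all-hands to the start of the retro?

The design review ends at 19:06 − 120 min = 17:06.
The design review starts at 17:06 − 45 min = 16:21.
The all-hands starts at 16:21 − 157 min = 13:44.
From 13:44 to 19:06 is 5 h 22 min.

5 h 22 min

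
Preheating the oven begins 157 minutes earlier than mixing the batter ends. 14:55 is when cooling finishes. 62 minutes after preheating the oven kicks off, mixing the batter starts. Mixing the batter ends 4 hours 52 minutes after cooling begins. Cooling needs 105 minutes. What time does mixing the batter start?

16:27

Cooling starts at 14:55 − 105 min = 13:10.
Mixing the batter ends at 13:10 + 292 min = 18:02.
Preheating the oven starts at 18:02 − 157 min = 15:25.
Mixing the batter starts at 15:25 + 62 min = 16:27.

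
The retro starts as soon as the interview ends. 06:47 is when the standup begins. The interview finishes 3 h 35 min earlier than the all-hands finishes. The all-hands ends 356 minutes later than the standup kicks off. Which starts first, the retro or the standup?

the standup

The all-hands ends at 06:47 + 356 min = 12:43.
The interview ends at 12:43 − 215 min = 09:08.
So the retro starts at 09:08.
The retro starts at 09:08 and the standup starts at 06:47, so the standup is first.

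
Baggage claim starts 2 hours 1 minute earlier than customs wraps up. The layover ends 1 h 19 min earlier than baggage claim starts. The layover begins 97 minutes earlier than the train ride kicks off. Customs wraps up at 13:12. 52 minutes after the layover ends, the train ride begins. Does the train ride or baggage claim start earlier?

the train ride

Baggage claim starts at 13:12 − 121 min = 11:11.
The layover ends at 11:11 − 79 min = 09:52.
The train ride starts at 09:52 + 52 min = 10:44.
The train ride starts at 10:44 and baggage claim starts at 11:11, so the train ride is first.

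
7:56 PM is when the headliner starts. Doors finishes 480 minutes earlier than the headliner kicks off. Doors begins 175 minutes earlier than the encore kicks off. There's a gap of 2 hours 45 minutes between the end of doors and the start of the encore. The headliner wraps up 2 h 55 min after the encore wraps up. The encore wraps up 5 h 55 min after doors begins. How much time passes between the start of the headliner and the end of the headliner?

Doors ends at 7:56 PM − 480 min = 11:56 AM.
The encore starts at 11:56 AM + 165 min = 2:41 PM.
Doors starts at 2:41 PM − 175 min = 11:46 AM.
The encore ends at 11:46 AM + 355 min = 5:41 PM.
The headliner ends at 5:41 PM + 175 min = 8:36 PM.
From 7:56 PM to 8:36 PM is 40 minutes.

40 minutes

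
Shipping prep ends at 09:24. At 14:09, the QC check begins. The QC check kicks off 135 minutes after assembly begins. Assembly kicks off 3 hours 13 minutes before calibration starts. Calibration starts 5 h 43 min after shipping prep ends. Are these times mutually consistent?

Yes

Calibration starts at 09:24 + 343 min = 15:07.
Assembly starts at 15:07 − 193 min = 11:54.
The QC check starts at 11:54 + 135 min = 14:09.
That matches the stated 14:09, so the schedule is consistent.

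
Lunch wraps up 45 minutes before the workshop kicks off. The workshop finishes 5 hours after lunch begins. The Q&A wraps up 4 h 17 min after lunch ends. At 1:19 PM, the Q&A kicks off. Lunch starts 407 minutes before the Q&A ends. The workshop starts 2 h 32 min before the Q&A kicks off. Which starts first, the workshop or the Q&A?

The workshop starts at 1:19 PM − 152 min = 10:47 AM.
The workshop starts at 10:47 AM and the Q&A starts at 1:19 PM, so the workshop is first.

the workshop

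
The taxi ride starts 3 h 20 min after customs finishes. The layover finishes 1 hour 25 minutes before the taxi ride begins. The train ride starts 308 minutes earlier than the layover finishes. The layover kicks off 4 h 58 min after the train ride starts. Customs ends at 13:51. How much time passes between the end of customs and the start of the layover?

The taxi ride starts at 13:51 + 200 min = 17:11.
The layover ends at 17:11 − 85 min = 15:46.
The train ride starts at 15:46 − 308 min = 10:38.
The layover starts at 10:38 + 298 min = 15:36.
From 13:51 to 15:36 is 1 hour 45 minutes.

1 hour 45 minutes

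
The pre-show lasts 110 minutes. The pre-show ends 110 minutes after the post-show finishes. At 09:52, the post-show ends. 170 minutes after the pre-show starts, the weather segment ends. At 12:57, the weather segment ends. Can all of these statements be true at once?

No

The pre-show ends at 09:52 + 110 min = 11:42.
The pre-show starts at 11:42 − 110 min = 09:52.
The weather segment ends at 09:52 + 170 min = 12:42.
But the weather segment is also said to end at 12:57 — a 15-minute conflict.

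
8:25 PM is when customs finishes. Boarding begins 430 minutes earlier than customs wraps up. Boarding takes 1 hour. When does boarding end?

Boarding starts at 8:25 PM − 430 min = 1:15 PM.
Boarding ends at 1:15 PM + 60 min = 2:15 PM.

2:15 PM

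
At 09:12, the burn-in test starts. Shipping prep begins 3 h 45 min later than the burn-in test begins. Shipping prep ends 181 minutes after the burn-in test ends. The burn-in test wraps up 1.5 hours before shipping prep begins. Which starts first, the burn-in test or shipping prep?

Shipping prep starts at 09:12 + 225 min = 12:57.
The burn-in test starts at 09:12 and shipping prep starts at 12:57, so the burn-in test is first.

the burn-in test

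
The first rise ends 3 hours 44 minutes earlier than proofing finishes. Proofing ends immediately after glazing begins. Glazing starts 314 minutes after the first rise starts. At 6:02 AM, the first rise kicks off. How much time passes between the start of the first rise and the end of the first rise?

Glazing starts at 6:02 AM + 314 min = 11:16 AM.
So proofing ends at 11:16 AM.
The first rise ends at 11:16 AM − 224 min = 7:32 AM.
From 6:02 AM to 7:32 AM is an hour and a half.

an hour and a half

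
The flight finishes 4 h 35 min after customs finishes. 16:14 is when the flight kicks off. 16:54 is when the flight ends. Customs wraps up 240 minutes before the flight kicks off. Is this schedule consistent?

Customs ends at 16:14 − 240 min = 12:14.
The flight ends at 12:14 + 275 min = 16:49.
But the flight is also said to end at 16:54 — a 5-minute conflict.

No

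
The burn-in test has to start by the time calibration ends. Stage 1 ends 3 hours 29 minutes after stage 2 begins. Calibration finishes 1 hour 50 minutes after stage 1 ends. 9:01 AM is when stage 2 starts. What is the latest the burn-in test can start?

Stage 1 ends at 9:01 AM + 209 min = 12:30 PM.
Calibration ends at 12:30 PM + 110 min = 2:20 PM.
The burn-in test is bounded by calibration, so the latest it can start is 2:20 PM.

2:20 PM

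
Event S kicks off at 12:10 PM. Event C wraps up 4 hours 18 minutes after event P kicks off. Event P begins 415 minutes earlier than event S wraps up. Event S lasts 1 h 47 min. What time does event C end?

Event S ends at 12:10 PM + 107 min = 1:57 PM.
Event P starts at 1:57 PM − 415 min = 7:02 AM.
Event C ends at 7:02 AM + 258 min = 11:20 AM.

11:20 AM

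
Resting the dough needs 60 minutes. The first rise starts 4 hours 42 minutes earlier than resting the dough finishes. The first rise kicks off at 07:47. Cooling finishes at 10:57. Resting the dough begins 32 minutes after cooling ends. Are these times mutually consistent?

Yes

Resting the dough starts at 10:57 + 32 min = 11:29.
Resting the dough ends at 11:29 + 60 min = 12:29.
The first rise starts at 12:29 − 282 min = 07:47.
That matches the stated 07:47, so the schedule is consistent.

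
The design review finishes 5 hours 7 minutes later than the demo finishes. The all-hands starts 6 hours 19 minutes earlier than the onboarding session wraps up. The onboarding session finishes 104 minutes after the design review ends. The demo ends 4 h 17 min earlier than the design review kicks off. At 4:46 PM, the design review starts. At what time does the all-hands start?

The demo ends at 4:46 PM − 257 min = 12:29 PM.
The design review ends at 12:29 PM + 307 min = 5:36 PM.
The onboarding session ends at 5:36 PM + 104 min = 7:20 PM.
The all-hands starts at 7:20 PM − 379 min = 1:01 PM.

1:01 PM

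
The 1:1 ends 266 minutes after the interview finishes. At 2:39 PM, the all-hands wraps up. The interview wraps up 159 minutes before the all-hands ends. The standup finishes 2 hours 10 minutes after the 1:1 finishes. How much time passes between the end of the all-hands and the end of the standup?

237 minutes

The interview ends at 2:39 PM − 159 min = 12:00 PM.
The 1:1 ends at 12:00 PM + 266 min = 4:26 PM.
The standup ends at 4:26 PM + 130 min = 6:36 PM.
From 2:39 PM to 6:36 PM is 237 minutes.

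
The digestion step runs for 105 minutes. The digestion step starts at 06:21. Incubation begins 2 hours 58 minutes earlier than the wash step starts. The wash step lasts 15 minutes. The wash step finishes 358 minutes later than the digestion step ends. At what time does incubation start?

The digestion step ends at 06:21 + 105 min = 08:06.
The wash step ends at 08:06 + 358 min = 14:04.
The wash step starts at 14:04 − 15 min = 13:49.
Incubation starts at 13:49 − 178 min = 10:51.

10:51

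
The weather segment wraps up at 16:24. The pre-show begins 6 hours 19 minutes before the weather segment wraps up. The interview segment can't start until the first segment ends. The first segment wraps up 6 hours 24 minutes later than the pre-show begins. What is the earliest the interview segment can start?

16:29

The pre-show starts at 16:24 − 379 min = 10:05.
The first segment ends at 10:05 + 384 min = 16:29.
The interview segment is bounded by the first segment, so the earliest it can start is 16:29.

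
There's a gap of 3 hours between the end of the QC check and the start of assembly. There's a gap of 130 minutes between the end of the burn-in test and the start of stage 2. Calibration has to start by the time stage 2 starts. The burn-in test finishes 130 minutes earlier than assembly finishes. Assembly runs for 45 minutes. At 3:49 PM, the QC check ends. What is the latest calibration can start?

7:34 PM

Assembly starts at 3:49 PM + 180 min = 6:49 PM.
Assembly ends at 6:49 PM + 45 min = 7:34 PM.
The burn-in test ends at 7:34 PM − 130 min = 5:24 PM.
Stage 2 starts at 5:24 PM + 130 min = 7:34 PM.
Calibration is bounded by stage 2, so the latest it can start is 7:34 PM.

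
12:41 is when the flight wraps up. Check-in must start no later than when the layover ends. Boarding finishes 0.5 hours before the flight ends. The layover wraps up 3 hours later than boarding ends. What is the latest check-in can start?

Boarding ends at 12:41 − 30 min = 12:11.
The layover ends at 12:11 + 180 min = 15:11.
Check-in is bounded by the layover, so the latest it can start is 15:11.

15:11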